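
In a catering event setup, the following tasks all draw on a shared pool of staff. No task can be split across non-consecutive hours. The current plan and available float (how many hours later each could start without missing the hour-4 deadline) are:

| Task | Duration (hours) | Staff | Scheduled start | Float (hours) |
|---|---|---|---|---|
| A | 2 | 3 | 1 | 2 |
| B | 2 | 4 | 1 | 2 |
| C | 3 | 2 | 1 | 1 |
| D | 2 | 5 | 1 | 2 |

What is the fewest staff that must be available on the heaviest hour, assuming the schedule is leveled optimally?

Early-start (A@1, B@1, C@1, D@1) gives peak 14: h1:14  h2:14  h3:2  h4:0.
Shift D→3.
Schedule A@1, B@1, C@1, D@3: h1:9  h2:9  h3:7  h4:5 — peak 9.

9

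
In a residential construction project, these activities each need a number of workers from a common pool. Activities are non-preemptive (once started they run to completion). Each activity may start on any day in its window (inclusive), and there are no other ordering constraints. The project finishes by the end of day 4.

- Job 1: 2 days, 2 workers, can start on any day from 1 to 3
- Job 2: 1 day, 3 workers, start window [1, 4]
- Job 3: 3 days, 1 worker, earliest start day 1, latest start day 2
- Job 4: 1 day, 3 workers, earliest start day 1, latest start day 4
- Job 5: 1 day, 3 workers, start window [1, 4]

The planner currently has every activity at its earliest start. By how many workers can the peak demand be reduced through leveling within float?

7

Early-start peak: d1:12  d2:3  d3:1  d4:0 ⇒ 12.
Leveled (Job 1@1, Job 2@1, Job 3@2, Job 4@3, Job 5@4): d1:5  d2:3  d3:4  d4:4 ⇒ 5.
Reduction 12 − 5 = 7.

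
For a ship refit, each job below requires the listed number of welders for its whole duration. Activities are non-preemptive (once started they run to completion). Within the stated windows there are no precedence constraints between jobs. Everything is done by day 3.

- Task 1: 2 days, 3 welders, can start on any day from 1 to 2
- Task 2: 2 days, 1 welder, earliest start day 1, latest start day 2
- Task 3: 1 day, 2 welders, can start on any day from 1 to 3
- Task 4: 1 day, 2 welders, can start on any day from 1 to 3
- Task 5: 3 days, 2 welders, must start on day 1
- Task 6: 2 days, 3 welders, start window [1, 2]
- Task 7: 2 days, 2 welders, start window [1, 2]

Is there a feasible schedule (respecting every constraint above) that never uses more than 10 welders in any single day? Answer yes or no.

no

The minimum achievable peak is 11; 10 < 11, so no feasible schedule stays within the cap.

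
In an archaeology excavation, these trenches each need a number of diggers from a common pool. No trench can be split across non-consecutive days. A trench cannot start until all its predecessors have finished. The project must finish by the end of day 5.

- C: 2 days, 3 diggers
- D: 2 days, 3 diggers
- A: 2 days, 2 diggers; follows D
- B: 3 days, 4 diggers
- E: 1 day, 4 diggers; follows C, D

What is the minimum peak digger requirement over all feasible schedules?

Early-start (C@1, D@1, A@3, B@1, E@3) gives peak 10: d1:10  d2:10  d3:10  d4:2  d5:0.
Shift C→3, A→4, E→5.
Schedule C@3, D@1, A@4, B@1, E@5: d1:7  d2:7  d3:7  d4:5  d5:6 — peak 7.
Total digger-days = 32 over 5 days ⇒ peak ≥ ⌈32/5⌉ = 7, so 7 is optimal.

7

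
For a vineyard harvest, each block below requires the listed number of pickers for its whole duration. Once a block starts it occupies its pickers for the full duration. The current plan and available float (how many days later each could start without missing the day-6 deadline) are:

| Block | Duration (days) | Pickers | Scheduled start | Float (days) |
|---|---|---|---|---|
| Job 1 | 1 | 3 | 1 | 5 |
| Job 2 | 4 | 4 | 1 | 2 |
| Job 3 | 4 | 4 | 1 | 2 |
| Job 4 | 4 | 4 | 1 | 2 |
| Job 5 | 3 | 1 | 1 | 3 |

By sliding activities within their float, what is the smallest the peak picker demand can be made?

13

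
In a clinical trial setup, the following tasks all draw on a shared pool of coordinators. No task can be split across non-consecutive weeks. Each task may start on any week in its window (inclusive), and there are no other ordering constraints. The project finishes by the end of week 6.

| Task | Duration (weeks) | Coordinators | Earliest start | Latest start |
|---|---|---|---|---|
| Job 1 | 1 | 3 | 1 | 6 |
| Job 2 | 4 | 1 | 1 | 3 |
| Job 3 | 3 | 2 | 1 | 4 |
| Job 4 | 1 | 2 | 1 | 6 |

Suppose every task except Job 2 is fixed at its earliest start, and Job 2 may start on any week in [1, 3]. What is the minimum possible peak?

Job 2@1: w1:8  w2:3  w3:3  w4:1  w5:0  w6:0 → peak 8
Job 2@2: w1:7  w2:3  w3:3  w4:1  w5:1  w6:0 → peak 7
Job 2@3: w1:7  w2:2  w3:3  w4:1  w5:1  w6:1 → peak 7
Best is Job 2@2, peak 7.

7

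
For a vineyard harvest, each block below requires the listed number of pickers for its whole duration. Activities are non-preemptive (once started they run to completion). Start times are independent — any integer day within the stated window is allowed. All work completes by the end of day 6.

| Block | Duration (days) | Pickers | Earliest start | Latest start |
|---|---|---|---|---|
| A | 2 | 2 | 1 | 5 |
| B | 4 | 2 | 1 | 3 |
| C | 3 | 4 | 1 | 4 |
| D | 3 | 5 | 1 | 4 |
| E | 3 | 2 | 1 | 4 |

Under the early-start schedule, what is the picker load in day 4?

At early start, day 4 has: B.
Demand: 2 = 2.

2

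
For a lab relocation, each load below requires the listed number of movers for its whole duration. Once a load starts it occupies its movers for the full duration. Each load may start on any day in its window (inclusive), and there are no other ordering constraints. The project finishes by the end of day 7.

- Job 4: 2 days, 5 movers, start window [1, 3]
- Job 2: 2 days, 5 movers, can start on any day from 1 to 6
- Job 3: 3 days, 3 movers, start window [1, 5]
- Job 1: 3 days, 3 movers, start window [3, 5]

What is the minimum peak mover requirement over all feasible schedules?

6

Early-start (Job 4@1, Job 2@1, Job 3@1, Job 1@3) gives peak 13: d1:13  d2:13  d3:6  d4:3  d5:3  d6:0  d7:0.
Shift Job 2→3, Job 3→5, Job 1→5.
Schedule Job 4@1, Job 2@3, Job 3@5, Job 1@5: d1:5  d2:5  d3:5  d4:5  d5:6  d6:6  d7:6 — peak 6.
Total mover-days = 38 over 7 days ⇒ peak ≥ ⌈38/7⌉ = 6, so 6 is optimal.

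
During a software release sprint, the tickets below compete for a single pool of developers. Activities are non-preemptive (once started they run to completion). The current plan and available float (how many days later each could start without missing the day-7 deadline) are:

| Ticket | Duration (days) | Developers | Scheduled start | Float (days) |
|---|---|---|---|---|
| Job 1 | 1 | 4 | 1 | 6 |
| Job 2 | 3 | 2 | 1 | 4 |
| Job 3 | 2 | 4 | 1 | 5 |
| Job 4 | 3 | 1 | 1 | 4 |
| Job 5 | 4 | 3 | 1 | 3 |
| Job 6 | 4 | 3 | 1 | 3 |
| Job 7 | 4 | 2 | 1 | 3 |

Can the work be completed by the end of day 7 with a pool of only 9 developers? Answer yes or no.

yes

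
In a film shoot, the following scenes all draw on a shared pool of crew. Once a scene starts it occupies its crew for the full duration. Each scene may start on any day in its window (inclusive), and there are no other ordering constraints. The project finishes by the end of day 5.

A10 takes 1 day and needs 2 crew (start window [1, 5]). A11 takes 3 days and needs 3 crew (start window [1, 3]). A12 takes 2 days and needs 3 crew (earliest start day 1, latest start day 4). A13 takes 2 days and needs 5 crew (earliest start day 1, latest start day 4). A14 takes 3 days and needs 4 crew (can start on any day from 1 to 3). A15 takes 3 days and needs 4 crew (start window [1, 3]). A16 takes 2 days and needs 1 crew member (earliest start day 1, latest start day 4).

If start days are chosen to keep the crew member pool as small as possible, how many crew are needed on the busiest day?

Early-start (A10@1, A11@1, A12@1, A13@1, A14@1, A15@1, A16@1) gives peak 22: d1:22  d2:20  d3:11  d4:0  d5:0.
Shift A12→4, A14→3, A15→3.
Schedule A10@1, A11@1, A12@4, A13@1, A14@3, A15@3, A16@1: d1:11  d2:9  d3:11  d4:11  d5:11 — peak 11.
Total crew member-days = 53 over 5 days ⇒ peak ≥ ⌈53/5⌉ = 11, so 11 is optimal.

11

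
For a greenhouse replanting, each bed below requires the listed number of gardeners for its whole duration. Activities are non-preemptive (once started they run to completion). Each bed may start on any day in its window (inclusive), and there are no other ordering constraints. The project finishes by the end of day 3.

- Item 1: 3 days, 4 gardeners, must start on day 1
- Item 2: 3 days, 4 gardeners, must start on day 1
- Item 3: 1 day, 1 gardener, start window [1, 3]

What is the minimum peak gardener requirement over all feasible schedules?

9

Schedule Item 1@1, Item 2@1, Item 3@1: d1:9  d2:8  d3:8 — peak 9.
Total gardener-days = 25 over 3 days ⇒ peak ≥ ⌈25/3⌉ = 9, so 9 is optimal.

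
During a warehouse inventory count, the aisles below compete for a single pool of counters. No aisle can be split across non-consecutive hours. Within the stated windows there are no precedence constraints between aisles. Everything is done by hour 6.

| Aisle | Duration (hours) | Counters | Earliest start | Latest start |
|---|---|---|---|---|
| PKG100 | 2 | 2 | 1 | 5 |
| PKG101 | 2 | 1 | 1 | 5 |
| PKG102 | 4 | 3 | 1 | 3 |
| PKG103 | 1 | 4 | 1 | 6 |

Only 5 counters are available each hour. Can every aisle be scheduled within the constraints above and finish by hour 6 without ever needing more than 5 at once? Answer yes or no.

Schedule PKG100@1, PKG101@3, PKG102@1, PKG103@5: h1:5  h2:5  h3:4  h4:4  h5:4  h6:0 — peak 5 ≤ 5.

yes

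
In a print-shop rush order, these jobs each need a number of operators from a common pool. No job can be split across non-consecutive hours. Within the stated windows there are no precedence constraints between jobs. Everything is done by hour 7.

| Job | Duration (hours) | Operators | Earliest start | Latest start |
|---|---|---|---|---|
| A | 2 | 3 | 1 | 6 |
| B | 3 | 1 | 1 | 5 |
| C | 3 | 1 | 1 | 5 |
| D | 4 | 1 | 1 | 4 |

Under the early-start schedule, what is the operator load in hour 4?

At early start, hour 4 has: D.
Demand: 1 = 1.

1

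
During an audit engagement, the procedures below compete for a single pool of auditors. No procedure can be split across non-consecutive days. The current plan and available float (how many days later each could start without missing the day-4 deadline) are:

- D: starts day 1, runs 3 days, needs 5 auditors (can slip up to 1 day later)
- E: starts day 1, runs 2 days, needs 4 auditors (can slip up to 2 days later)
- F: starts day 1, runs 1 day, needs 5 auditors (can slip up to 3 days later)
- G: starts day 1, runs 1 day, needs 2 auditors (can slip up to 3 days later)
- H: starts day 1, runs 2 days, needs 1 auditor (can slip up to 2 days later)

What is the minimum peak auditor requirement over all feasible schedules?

9

Early-start (D@1, E@1, F@1, G@1, H@1) gives peak 17: d1:17  d2:10  d3:5  d4:0.
Shift F→4, G→3, H→3.
Schedule D@1, E@1, F@4, G@3, H@3: d1:9  d2:9  d3:8  d4:6 — peak 9.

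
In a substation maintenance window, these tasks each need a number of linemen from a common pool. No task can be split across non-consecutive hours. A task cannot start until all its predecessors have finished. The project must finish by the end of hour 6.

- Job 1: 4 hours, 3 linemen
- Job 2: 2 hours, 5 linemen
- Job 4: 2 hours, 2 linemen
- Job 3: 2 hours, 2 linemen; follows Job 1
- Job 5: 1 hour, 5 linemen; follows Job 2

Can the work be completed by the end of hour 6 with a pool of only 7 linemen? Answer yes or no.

The minimum achievable peak is 8; 7 < 8, so no feasible schedule stays within the cap.

no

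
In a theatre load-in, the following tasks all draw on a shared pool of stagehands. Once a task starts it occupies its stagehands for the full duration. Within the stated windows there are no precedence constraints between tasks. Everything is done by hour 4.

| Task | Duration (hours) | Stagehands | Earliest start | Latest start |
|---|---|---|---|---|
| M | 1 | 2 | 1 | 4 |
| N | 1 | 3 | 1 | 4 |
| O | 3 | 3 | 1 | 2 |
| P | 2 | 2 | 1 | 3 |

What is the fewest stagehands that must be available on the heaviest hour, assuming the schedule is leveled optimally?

Early-start (M@1, N@1, O@1, P@1) gives peak 10: h1:10  h2:5  h3:3  h4:0.
Shift O→2, P→2.
Schedule M@1, N@1, O@2, P@2: h1:5  h2:5  h3:5  h4:3 — peak 5.
Total stagehand-hours = 18 over 4 hours ⇒ peak ≥ ⌈18/4⌉ = 5, so 5 is optimal.

5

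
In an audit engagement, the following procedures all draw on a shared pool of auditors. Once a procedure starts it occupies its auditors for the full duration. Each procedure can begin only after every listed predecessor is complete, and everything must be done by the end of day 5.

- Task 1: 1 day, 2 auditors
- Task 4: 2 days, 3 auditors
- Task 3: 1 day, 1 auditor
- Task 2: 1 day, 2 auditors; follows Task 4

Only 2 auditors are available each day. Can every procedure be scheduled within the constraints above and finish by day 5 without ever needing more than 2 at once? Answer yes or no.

no

Total auditor-days = 11; over 5 days the average is 11/5 > 2, so some day must exceed 2.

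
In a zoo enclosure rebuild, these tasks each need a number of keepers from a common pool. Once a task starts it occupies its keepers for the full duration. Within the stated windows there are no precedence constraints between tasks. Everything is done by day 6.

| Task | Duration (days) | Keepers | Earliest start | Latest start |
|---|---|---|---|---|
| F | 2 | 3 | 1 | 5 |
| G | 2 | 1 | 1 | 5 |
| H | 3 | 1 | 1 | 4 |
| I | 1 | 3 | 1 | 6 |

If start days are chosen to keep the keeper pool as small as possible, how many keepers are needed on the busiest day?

Early-start (F@1, G@1, H@1, I@1) gives peak 8: d1:8  d2:5  d3:1  d4:0  d5:0  d6:0.
Shift G→3, H→3, I→6.
Schedule F@1, G@3, H@3, I@6: d1:3  d2:3  d3:2  d4:2  d5:1  d6:3 — peak 3.
Total keeper-days = 14 over 6 days ⇒ peak ≥ ⌈14/6⌉ = 3, so 3 is optimal.

3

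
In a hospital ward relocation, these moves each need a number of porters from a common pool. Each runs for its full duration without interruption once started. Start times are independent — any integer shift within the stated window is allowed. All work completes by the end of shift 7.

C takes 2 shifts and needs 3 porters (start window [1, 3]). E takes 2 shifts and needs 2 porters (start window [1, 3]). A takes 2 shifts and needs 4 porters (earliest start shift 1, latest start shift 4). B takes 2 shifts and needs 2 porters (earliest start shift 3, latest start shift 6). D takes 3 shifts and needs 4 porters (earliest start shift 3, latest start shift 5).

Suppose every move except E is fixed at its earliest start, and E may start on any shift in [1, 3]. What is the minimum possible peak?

E@1: s1:9  s2:9  s3:6  s4:6  s5:4  s6:0  s7:0 → peak 9
E@2: s1:7  s2:9  s3:8  s4:6  s5:4  s6:0  s7:0 → peak 9
E@3: s1:7  s2:7  s3:8  s4:8  s5:4  s6:0  s7:0 → peak 8
Best is E@3, peak 8.

8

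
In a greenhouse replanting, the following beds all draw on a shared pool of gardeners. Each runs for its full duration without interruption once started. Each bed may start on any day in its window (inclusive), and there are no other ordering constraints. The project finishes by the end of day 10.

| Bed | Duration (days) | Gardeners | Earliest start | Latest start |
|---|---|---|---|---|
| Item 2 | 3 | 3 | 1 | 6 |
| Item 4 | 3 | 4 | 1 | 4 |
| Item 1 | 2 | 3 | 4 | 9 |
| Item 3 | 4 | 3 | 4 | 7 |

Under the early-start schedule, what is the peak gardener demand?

7

Early-start schedule: Item 2@1, Item 4@1, Item 1@4, Item 3@4.
Load per day: day 1: 7, day 2: 7, day 3: 7, day 4: 6, day 5: 6, day 6: 3, day 7: 3, day 8: 0, day 9: 0, day 10: 0.
Peak is 7.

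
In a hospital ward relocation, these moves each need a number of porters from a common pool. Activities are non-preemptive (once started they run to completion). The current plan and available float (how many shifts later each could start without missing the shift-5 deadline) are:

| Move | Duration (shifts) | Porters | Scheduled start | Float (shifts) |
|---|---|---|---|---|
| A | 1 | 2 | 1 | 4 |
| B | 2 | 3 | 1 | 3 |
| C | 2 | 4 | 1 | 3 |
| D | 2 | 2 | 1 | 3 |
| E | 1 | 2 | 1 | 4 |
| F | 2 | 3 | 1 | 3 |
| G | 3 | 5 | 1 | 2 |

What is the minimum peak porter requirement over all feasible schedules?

9

Early-start (A@1, B@1, C@1, D@1, E@1, F@1, G@1) gives peak 21: s1:21  s2:17  s3:5  s4:0  s5:0.
Shift D→2, E→3, F→4, G→3.
Schedule A@1, B@1, C@1, D@2, E@3, F@4, G@3: s1:9  s2:9  s3:9  s4:8  s5:8 — peak 9.
Total porter-shifts = 43 over 5 shifts ⇒ peak ≥ ⌈43/5⌉ = 9, so 9 is optimal.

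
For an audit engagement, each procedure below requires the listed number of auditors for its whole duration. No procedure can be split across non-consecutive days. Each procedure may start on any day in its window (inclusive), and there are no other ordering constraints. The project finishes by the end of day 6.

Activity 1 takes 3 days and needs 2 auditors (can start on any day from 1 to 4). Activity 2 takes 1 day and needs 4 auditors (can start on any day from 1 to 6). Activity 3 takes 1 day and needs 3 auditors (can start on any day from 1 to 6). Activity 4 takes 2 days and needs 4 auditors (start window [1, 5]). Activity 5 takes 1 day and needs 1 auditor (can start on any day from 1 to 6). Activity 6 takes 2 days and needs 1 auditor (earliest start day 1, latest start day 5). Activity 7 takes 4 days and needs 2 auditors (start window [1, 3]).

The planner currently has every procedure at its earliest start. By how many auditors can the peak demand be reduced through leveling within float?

11

Early-start peak: d1:17  d2:9  d3:4  d4:2  d5:0  d6:0 ⇒ 17.
Leveled (Activity 1@1, Activity 2@1, Activity 3@2, Activity 4@4, Activity 5@3, Activity 6@2, Activity 7@3): d1:6  d2:6  d3:6  d4:6  d5:6  d6:2 ⇒ 6.
Reduction 17 − 6 = 11.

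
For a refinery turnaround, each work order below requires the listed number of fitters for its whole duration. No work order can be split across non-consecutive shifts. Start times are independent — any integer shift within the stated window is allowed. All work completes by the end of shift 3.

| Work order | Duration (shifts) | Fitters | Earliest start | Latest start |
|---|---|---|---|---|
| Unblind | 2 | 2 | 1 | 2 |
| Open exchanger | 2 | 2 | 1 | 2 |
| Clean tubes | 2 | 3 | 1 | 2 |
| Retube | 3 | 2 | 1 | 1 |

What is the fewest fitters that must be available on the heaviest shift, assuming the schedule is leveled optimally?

9

Schedule Unblind@1, Open exchanger@1, Clean tubes@1, Retube@1: s1:9  s2:9  s3:2 — peak 9.
No arrangement of the 8 feasible schedules does better.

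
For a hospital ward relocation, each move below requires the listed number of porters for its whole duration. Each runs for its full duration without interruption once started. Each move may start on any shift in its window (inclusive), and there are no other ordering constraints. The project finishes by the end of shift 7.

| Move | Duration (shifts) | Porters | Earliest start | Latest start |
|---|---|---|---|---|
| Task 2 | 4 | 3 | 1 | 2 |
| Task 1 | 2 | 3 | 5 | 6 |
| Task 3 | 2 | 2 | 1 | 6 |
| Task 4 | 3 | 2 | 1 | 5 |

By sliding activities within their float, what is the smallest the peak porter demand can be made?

5

Early-start (Task 2@1, Task 1@5, Task 3@1, Task 4@1) gives peak 7: s1:7  s2:7  s3:5  s4:3  s5:3  s6:3  s7:0.
Shift Task 4→3.
Schedule Task 2@1, Task 1@5, Task 3@1, Task 4@3: s1:5  s2:5  s3:5  s4:5  s5:5  s6:3  s7:0 — peak 5.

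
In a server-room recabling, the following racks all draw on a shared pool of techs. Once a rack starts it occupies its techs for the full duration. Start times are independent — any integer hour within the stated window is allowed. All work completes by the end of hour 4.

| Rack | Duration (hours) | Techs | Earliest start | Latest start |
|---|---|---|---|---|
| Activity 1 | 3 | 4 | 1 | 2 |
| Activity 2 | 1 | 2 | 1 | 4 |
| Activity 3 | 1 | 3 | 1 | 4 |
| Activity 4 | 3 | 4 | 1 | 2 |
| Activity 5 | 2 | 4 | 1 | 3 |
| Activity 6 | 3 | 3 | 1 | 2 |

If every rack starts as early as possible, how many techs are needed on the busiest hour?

Early-start schedule: Activity 1@1, Activity 2@1, Activity 3@1, Activity 4@1, Activity 5@1, Activity 6@1.
Load per hour: hour 1: 20, hour 2: 15, hour 3: 11, hour 4: 0.
Peak is 20.

20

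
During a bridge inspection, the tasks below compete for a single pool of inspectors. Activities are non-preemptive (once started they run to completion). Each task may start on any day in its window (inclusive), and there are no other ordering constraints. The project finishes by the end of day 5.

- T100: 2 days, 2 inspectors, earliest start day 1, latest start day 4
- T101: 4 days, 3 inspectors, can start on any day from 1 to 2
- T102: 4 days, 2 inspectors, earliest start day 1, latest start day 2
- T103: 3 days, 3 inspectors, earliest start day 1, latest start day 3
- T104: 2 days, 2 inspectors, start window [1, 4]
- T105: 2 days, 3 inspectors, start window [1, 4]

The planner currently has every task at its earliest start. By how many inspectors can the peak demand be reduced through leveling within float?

Early-start peak: d1:15  d2:15  d3:8  d4:5  d5:0 ⇒ 15.
Leveled (T100@1, T101@1, T102@1, T103@1, T104@3, T105@4): d1:10  d2:10  d3:10  d4:10  d5:3 ⇒ 10.
Reduction 15 − 10 = 5.

5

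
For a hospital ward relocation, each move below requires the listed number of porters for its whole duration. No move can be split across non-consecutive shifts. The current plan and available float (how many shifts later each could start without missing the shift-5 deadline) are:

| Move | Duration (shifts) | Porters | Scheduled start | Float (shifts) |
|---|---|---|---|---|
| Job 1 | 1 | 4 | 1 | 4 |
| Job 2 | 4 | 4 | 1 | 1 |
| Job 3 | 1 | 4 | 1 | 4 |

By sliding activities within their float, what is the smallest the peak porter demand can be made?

8

Early-start (Job 1@1, Job 2@1, Job 3@1) gives peak 12: s1:12  s2:4  s3:4  s4:4  s5:0.
Shift Job 3→2.
Schedule Job 1@1, Job 2@1, Job 3@2: s1:8  s2:8  s3:4  s4:4  s5:0 — peak 8.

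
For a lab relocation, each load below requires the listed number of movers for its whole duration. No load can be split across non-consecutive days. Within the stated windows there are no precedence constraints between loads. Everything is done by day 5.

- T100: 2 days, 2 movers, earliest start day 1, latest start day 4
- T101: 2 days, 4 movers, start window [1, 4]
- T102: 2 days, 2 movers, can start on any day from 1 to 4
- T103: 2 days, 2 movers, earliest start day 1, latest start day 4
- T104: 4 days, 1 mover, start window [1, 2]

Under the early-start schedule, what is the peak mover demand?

Early-start schedule: T100@1, T101@1, T102@1, T103@1, T104@1.
Load per day: day 1: 11, day 2: 11, day 3: 1, day 4: 1, day 5: 0.
Peak is 11.

11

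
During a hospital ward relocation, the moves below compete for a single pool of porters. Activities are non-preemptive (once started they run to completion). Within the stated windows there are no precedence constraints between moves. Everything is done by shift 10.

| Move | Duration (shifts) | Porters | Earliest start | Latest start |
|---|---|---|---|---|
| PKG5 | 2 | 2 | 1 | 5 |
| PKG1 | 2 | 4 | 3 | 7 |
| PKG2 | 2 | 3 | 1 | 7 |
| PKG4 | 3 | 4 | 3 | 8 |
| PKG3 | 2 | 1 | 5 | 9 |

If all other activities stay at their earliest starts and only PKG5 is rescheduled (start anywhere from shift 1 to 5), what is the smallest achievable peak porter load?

PKG5@1: s1:5  s2:5  s3:8  s4:8  s5:5  s6:1  s7:0  s8:0  s9:0  s10:0 → peak 8
PKG5@2: s1:3  s2:5  s3:10  s4:8  s5:5  s6:1  s7:0  s8:0  s9:0  s10:0 → peak 10
PKG5@3: s1:3  s2:3  s3:10  s4:10  s5:5  s6:1  s7:0  s8:0  s9:0  s10:0 → peak 10
PKG5@4: s1:3  s2:3  s3:8  s4:10  s5:7  s6:1  s7:0  s8:0  s9:0  s10:0 → peak 10
PKG5@5: s1:3  s2:3  s3:8  s4:8  s5:7  s6:3  s7:0  s8:0  s9:0  s10:0 → peak 8
Best is PKG5@1, peak 8.

8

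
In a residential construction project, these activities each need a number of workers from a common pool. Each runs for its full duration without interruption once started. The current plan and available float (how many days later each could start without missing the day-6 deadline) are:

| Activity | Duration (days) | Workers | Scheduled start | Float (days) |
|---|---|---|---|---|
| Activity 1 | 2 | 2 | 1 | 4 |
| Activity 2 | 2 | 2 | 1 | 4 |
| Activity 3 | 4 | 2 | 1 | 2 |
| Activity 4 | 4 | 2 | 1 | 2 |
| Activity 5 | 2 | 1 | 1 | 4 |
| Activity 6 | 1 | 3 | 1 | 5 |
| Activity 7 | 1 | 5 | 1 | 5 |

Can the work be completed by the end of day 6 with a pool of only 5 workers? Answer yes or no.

no

Total worker-days = 34; over 6 days the average is 34/6 > 5, so some day must exceed 5.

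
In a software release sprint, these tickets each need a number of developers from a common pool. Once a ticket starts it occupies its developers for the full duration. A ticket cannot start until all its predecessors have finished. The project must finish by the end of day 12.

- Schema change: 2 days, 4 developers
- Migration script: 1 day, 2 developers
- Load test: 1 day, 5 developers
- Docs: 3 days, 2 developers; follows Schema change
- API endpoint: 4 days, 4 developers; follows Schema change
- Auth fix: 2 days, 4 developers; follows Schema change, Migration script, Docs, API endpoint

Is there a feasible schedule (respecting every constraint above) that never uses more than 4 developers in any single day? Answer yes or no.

The minimum achievable peak is 5; 4 < 5, so no feasible schedule stays within the cap.

no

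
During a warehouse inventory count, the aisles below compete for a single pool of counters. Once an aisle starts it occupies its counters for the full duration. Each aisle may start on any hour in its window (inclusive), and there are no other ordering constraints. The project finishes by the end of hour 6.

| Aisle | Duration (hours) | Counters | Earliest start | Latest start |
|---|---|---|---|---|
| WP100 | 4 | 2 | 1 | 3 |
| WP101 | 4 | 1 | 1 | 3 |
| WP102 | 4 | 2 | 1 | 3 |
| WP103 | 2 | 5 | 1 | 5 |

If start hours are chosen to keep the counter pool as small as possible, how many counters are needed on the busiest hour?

5

Early-start (WP100@1, WP101@1, WP102@1, WP103@1) gives peak 10: h1:10  h2:10  h3:5  h4:5  h5:0  h6:0.
Shift WP103→5.
Schedule WP100@1, WP101@1, WP102@1, WP103@5: h1:5  h2:5  h3:5  h4:5  h5:5  h6:5 — peak 5.
Total counter-hours = 30 over 6 hours ⇒ peak ≥ ⌈30/6⌉ = 5, so 5 is optimal.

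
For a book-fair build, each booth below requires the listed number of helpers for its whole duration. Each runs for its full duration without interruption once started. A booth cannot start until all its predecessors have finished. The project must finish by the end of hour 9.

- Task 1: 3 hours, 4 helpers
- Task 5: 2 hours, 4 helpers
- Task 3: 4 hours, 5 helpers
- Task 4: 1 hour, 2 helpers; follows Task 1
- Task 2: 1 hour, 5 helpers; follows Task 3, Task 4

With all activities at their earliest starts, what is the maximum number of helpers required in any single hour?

Early-start schedule: Task 1@1, Task 5@1, Task 3@1, Task 4@4, Task 2@5.
Load per hour: hour 1: 13, hour 2: 13, hour 3: 9, hour 4: 7, hour 5: 5, hour 6: 0, hour 7: 0, hour 8: 0, hour 9: 0.
Peak is 13.

13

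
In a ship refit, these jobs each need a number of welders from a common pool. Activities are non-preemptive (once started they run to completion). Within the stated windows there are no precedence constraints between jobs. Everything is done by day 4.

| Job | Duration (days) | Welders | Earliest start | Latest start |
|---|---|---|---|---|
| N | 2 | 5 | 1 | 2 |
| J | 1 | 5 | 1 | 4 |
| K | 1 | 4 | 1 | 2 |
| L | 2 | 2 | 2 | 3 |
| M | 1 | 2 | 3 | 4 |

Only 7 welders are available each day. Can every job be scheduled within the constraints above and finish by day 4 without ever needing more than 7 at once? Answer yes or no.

Schedule N@2, J@4, K@1, L@2, M@4: d1:4  d2:7  d3:7  d4:7 — peak 7 ≤ 7.

yes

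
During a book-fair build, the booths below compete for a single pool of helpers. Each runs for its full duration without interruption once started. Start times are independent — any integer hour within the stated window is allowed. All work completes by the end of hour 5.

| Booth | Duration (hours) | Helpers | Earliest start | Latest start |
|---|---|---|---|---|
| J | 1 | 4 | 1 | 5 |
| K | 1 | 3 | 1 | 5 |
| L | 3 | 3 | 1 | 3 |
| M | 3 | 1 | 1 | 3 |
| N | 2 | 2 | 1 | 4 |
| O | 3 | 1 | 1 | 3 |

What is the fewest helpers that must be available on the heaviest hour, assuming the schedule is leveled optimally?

6

Early-start (J@1, K@1, L@1, M@1, N@1, O@1) gives peak 14: h1:14  h2:7  h3:5  h4:0  h5:0.
Shift K→2, L→3, N→4.
Schedule J@1, K@2, L@3, M@1, N@4, O@1: h1:6  h2:5  h3:5  h4:5  h5:5 — peak 6.
Total helper-hours = 26 over 5 hours ⇒ peak ≥ ⌈26/5⌉ = 6, so 6 is optimal.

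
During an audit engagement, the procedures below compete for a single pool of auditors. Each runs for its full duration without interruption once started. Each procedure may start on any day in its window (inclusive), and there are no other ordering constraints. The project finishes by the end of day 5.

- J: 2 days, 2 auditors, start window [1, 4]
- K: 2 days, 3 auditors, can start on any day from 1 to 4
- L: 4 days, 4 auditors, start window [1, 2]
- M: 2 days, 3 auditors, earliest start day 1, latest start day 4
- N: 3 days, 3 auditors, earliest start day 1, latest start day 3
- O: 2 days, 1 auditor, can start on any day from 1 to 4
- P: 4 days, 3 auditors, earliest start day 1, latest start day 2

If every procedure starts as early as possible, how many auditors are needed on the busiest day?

Early-start schedule: J@1, K@1, L@1, M@1, N@1, O@1, P@1.
Load per day: day 1: 19, day 2: 19, day 3: 10, day 4: 7, day 5: 0.
Peak is 19.

19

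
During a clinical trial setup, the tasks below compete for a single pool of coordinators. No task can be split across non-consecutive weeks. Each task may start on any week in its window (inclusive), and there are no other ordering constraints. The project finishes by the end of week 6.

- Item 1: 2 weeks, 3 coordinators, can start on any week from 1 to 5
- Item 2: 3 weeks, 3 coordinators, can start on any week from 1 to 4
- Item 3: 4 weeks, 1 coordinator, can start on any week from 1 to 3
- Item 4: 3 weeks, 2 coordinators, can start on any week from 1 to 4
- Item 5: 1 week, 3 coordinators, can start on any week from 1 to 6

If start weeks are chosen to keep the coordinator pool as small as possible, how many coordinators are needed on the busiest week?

6

Early-start (Item 1@1, Item 2@1, Item 3@1, Item 4@1, Item 5@1) gives peak 12: w1:12  w2:9  w3:6  w4:1  w5:0  w6:0.
Shift Item 3→3, Item 4→3, Item 5→4.
Schedule Item 1@1, Item 2@1, Item 3@3, Item 4@3, Item 5@4: w1:6  w2:6  w3:6  w4:6  w5:3  w6:1 — peak 6.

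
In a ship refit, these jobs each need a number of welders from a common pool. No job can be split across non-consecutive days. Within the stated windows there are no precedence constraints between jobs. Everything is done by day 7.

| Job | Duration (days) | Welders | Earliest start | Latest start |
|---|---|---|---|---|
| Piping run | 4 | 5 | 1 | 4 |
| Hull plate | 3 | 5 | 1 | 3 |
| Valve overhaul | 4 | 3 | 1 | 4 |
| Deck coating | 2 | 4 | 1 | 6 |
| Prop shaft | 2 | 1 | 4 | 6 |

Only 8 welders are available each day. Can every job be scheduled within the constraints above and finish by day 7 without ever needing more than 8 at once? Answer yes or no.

no

Total welder-days = 57; over 7 days the average is 57/7 > 8, so some day must exceed 8.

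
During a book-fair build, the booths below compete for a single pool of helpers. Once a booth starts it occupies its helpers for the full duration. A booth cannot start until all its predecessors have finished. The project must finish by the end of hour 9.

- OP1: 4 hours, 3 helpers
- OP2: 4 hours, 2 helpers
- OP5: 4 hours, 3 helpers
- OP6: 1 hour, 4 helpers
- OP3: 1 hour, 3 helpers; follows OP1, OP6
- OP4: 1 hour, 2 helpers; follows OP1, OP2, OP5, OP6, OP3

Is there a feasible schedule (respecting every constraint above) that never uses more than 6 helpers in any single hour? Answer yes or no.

Schedule OP1@1, OP2@5, OP5@1, OP6@5, OP3@6, OP4@9: h1:6  h2:6  h3:6  h4:6  h5:6  h6:5  h7:2  h8:2  h9:2 — peak 6 ≤ 6.

yes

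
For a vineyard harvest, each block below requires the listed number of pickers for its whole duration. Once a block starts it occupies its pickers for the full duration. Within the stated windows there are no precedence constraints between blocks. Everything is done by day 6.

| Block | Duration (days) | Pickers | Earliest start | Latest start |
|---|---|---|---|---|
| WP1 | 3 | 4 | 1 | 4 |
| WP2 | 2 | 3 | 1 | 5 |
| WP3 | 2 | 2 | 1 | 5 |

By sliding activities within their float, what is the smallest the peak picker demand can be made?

Early-start (WP1@1, WP2@1, WP3@1) gives peak 9: d1:9  d2:9  d3:4  d4:0  d5:0  d6:0.
Shift WP2→4, WP3→4.
Schedule WP1@1, WP2@4, WP3@4: d1:4  d2:4  d3:4  d4:5  d5:5  d6:0 — peak 5.

5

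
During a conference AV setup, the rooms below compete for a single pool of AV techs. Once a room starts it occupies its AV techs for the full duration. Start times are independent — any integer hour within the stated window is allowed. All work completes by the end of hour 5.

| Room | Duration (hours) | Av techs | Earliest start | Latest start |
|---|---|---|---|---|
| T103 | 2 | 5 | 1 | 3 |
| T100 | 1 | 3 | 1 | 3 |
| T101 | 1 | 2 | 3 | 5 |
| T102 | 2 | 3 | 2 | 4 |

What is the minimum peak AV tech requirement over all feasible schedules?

Early-start (T103@1, T100@1, T101@3, T102@2) gives peak 8: h1:8  h2:8  h3:5  h4:0  h5:0.
Shift T100→3, T102→4.
Schedule T103@1, T100@3, T101@3, T102@4: h1:5  h2:5  h3:5  h4:3  h5:3 — peak 5.
Total AV tech-hours = 21 over 5 hours ⇒ peak ≥ ⌈21/5⌉ = 5, so 5 is optimal.

5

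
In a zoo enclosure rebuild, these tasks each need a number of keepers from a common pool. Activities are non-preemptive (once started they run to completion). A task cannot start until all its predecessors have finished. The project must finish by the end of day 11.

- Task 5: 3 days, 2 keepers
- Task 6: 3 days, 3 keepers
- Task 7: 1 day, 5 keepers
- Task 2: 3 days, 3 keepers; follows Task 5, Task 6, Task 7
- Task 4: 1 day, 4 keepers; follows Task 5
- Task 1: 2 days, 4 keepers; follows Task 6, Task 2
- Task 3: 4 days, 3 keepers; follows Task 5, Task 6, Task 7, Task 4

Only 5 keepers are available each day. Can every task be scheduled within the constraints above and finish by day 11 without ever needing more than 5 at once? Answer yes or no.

The minimum achievable peak is 6; 5 < 6, so no feasible schedule stays within the cap.

no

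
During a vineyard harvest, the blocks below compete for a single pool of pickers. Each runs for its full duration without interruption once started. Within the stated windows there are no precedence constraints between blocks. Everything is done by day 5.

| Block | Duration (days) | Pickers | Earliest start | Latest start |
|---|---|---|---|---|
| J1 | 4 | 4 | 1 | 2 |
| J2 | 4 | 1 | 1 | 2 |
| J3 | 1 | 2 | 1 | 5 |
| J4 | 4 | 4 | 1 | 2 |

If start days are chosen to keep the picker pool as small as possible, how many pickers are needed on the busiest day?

9

Early-start (J1@1, J2@1, J3@1, J4@1) gives peak 11: d1:11  d2:9  d3:9  d4:9  d5:0.
Shift J4→2.
Schedule J1@1, J2@1, J3@1, J4@2: d1:7  d2:9  d3:9  d4:9  d5:4 — peak 9.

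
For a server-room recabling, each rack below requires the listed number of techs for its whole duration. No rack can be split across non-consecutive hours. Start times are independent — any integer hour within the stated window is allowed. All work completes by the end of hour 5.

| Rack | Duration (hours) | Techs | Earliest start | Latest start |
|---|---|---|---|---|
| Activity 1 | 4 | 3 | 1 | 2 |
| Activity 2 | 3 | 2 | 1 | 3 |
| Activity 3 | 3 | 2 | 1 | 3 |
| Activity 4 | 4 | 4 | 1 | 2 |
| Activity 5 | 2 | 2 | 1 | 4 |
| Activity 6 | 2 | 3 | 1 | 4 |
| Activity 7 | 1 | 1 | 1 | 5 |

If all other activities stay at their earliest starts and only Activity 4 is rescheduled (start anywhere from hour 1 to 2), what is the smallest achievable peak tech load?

16

Activity 4@1: h1:17  h2:16  h3:11  h4:7  h5:0 → peak 17
Activity 4@2: h1:13  h2:16  h3:11  h4:7  h5:4 → peak 16
Best is Activity 4@2, peak 16.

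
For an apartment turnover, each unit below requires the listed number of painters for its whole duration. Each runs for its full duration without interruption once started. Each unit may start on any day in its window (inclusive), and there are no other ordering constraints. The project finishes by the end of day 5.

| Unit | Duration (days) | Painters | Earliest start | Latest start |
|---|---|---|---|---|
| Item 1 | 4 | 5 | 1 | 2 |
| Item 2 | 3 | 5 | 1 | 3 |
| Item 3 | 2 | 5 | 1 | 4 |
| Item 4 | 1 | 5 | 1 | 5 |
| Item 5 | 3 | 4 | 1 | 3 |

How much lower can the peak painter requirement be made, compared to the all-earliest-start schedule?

Early-start peak: d1:24  d2:19  d3:14  d4:5  d5:0 ⇒ 24.
Leveled (Item 1@1, Item 2@1, Item 3@4, Item 4@5, Item 5@1): d1:14  d2:14  d3:14  d4:10  d5:10 ⇒ 14.
Reduction 24 − 14 = 10.

10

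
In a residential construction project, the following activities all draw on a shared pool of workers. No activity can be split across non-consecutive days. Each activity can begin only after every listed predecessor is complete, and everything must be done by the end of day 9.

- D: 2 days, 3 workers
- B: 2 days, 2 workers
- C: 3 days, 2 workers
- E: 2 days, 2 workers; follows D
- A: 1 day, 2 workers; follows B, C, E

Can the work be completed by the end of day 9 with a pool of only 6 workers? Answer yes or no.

yes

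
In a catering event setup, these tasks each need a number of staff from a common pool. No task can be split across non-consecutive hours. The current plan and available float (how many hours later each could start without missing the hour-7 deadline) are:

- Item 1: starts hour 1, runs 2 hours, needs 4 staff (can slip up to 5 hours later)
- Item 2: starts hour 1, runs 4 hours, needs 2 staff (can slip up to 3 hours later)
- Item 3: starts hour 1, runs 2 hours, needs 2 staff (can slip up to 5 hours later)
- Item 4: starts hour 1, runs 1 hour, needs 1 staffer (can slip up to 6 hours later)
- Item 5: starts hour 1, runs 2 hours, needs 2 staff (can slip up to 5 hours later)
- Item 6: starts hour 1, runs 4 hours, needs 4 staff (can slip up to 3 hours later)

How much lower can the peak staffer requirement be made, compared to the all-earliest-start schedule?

7

Early-start peak: h1:15  h2:14  h3:6  h4:6  h5:0  h6:0  h7:0 ⇒ 15.
Leveled (Item 1@1, Item 2@1, Item 3@1, Item 4@3, Item 5@3, Item 6@4): h1:8  h2:8  h3:5  h4:8  h5:4  h6:4  h7:4 ⇒ 8.
Reduction 15 − 8 = 7.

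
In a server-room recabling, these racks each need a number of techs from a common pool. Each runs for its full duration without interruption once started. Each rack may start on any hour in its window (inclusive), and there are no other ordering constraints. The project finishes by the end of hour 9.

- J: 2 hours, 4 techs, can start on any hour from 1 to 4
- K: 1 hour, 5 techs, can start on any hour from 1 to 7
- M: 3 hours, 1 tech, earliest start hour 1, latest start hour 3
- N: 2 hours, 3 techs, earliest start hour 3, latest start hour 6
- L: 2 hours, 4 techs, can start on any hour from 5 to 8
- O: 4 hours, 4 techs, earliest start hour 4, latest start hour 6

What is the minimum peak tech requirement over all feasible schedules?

Early-start (J@1, K@1, M@1, N@3, L@5, O@4) gives peak 10: h1:10  h2:5  h3:4  h4:7  h5:8  h6:8  h7:4  h8:0  h9:0.
Shift K→3, N→4, L→8.
Schedule J@1, K@3, M@1, N@4, L@8, O@4: h1:5  h2:5  h3:6  h4:7  h5:7  h6:4  h7:4  h8:4  h9:4 — peak 7.

7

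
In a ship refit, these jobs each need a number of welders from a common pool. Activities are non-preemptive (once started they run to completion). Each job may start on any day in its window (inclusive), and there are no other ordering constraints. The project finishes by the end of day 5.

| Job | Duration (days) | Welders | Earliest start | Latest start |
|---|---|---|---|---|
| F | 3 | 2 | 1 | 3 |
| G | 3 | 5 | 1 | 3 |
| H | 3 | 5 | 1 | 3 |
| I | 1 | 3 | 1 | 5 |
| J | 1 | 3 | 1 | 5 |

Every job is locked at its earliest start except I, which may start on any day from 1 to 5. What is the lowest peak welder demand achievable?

I@1: d1:18  d2:12  d3:12  d4:0  d5:0 → peak 18
I@2: d1:15  d2:15  d3:12  d4:0  d5:0 → peak 15
I@3: d1:15  d2:12  d3:15  d4:0  d5:0 → peak 15
I@4: d1:15  d2:12  d3:12  d4:3  d5:0 → peak 15
I@5: d1:15  d2:12  d3:12  d4:0  d5:3 → peak 15
Best is I@2, peak 15.

15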